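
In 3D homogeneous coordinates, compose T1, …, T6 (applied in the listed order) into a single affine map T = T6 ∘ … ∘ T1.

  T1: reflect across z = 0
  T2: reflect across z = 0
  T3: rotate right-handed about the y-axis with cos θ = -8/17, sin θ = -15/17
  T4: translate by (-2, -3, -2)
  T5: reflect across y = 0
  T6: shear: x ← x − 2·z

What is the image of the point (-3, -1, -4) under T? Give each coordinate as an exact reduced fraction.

T(p) = (144/17, 4, -47/17)

T1 reflect across z = 0: (-3, -1, -4) → (-3, -1, 4)
T2 reflect across z = 0: (-3, -1, 4) → (-3, -1, -4)
T3 rotate right-handed about the y-axis with cos θ = -8/17, sin θ = -15/17: (-3, -1, -4) → (84/17, -1, -13/17)
T4 translate by (-2, -3, -2): (84/17, -1, -13/17) → (50/17, -4, -47/17)
T5 reflect across y = 0: (50/17, -4, -47/17) → (50/17, 4, -47/17)
T6 shear: x ← x − 2·z: (50/17, 4, -47/17) → (144/17, 4, -47/17)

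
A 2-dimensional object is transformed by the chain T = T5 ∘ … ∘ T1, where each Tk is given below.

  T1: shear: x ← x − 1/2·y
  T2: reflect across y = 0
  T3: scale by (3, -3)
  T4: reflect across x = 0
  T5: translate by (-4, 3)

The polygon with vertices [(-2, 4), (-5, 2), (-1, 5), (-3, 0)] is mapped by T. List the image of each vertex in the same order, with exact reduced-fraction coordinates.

image vertices: (8, 15), (14, 9), (13/2, 18), (5, 3)

T1 shear: x ← x − 1/2·y: (-2, 4) → (-4, 4); (-5, 2) → (-6, 2); (-1, 5) → (-7/2, 5); (-3, 0) → (-3, 0)
T2 reflect across y = 0: (-4, 4) → (-4, -4); (-6, 2) → (-6, -2); (-7/2, 5) → (-7/2, -5); (-3, 0) → (-3, 0)
T3 scale by (3, -3): (-4, -4) → (-12, 12); (-6, -2) → (-18, 6); (-7/2, -5) → (-21/2, 15); (-3, 0) → (-9, 0)
T4 reflect across x = 0: (-12, 12) → (12, 12); (-18, 6) → (18, 6); (-21/2, 15) → (21/2, 15); (-9, 0) → (9, 0)
T5 translate by (-4, 3): (12, 12) → (8, 15); (18, 6) → (14, 9); (21/2, 15) → (13/2, 18); (9, 0) → (5, 3)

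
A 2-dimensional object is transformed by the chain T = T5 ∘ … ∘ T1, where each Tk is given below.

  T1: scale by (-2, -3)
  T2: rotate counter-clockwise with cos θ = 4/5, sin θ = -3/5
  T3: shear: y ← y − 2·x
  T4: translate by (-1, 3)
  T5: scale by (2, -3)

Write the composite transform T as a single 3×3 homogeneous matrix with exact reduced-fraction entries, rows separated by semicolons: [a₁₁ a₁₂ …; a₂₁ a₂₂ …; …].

T = [-16/5 -18/5 -2; -66/5 -18/5 -9; 0 0 1]

T1 = [-2 0 0; 0 -3 0; 0 0 1]
T2·T1 = [-8/5 -9/5 0; 6/5 -12/5 0; 0 0 1]
T3·…·T1 = [-8/5 -9/5 0; 22/5 6/5 0; 0 0 1]
T4·…·T1 = [-8/5 -9/5 -1; 22/5 6/5 3; 0 0 1]
T5·…·T1 = [-16/5 -18/5 -2; -66/5 -18/5 -9; 0 0 1]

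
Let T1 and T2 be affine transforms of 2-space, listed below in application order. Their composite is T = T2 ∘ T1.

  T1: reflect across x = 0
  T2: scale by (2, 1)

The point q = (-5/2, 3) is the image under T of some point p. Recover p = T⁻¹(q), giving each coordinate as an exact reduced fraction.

p = (5/4, 3)

T1 = [-1 0 0; 0 1 0; 0 0 1]
T2·T1 = [-2 0 0; 0 1 0; 0 0 1]
det M = -2; M⁻¹ = [-1/2 0 0; 0 1 0; 0 0 1]
M⁻¹ · (-5/2, 3)ᵀ = (5/4, 3)ᵀ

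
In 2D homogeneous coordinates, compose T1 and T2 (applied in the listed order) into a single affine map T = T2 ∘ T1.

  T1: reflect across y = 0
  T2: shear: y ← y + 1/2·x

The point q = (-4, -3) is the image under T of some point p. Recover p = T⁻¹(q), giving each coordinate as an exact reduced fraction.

p = (-4, 1)

T1 = [1 0 0; 0 -1 0; 0 0 1]
T2·T1 = [1 0 0; 1/2 -1 0; 0 0 1]
det M = -1; M⁻¹ = [1 0 0; 1/2 -1 0; 0 0 1]
M⁻¹ · (-4, -3)ᵀ = (-4, 1)ᵀ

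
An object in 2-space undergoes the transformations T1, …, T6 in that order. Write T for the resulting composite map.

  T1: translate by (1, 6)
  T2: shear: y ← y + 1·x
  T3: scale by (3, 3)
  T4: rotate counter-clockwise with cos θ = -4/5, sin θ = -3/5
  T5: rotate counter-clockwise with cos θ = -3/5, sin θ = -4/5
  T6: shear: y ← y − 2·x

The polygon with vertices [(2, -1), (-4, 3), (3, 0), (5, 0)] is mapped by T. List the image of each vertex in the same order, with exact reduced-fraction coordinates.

image vertices: (-24, 57), (-18, 27), (-30, 72), (-36, 90)

T1 translate by (1, 6): (2, -1) → (3, 5); (-4, 3) → (-3, 9); (3, 0) → (4, 6); (5, 0) → (6, 6)
T2 shear: y ← y + 1·x: (3, 5) → (3, 8); (-3, 9) → (-3, 6); (4, 6) → (4, 10); (6, 6) → (6, 12)
T3 scale by (3, 3): (3, 8) → (9, 24); (-3, 6) → (-9, 18); (4, 10) → (12, 30); (6, 12) → (18, 36)
T4 rotate counter-clockwise with cos θ = -4/5, sin θ = -3/5: (9, 24) → (36/5, -123/5); (-9, 18) → (18, -9); (12, 30) → (42/5, -156/5); (18, 36) → (36/5, -198/5)
T5 rotate counter-clockwise with cos θ = -3/5, sin θ = -4/5: (36/5, -123/5) → (-24, 9); (18, -9) → (-18, -9); (42/5, -156/5) → (-30, 12); (36/5, -198/5) → (-36, 18)
T6 shear: y ← y − 2·x: (-24, 9) → (-24, 57); (-18, -9) → (-18, 27); (-30, 12) → (-30, 72); (-36, 18) → (-36, 90)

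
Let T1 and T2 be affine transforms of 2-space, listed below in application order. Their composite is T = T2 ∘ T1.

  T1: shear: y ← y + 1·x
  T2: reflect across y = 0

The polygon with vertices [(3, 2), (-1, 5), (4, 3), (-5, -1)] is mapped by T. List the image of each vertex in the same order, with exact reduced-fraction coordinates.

T1 shear: y ← y + 1·x: (3, 2) → (3, 5); (-1, 5) → (-1, 4); (4, 3) → (4, 7); (-5, -1) → (-5, -6)
T2 reflect across y = 0: (3, 5) → (3, -5); (-1, 4) → (-1, -4); (4, 7) → (4, -7); (-5, -6) → (-5, 6)

image vertices: (3, -5), (-1, -4), (4, -7), (-5, 6)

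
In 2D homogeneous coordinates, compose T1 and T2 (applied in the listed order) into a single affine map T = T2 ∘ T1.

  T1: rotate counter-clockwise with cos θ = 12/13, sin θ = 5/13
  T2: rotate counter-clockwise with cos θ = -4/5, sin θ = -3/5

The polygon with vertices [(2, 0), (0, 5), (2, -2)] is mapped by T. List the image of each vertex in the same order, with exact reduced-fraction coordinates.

image vertices: (-66/65, -112/65), (56/13, -33/13), (-178/65, -46/65)

T1 rotate counter-clockwise with cos θ = 12/13, sin θ = 5/13: (2, 0) → (24/13, 10/13); (0, 5) → (-25/13, 60/13); (2, -2) → (34/13, -14/13)
T2 rotate counter-clockwise with cos θ = -4/5, sin θ = -3/5: (24/13, 10/13) → (-66/65, -112/65); (-25/13, 60/13) → (56/13, -33/13); (34/13, -14/13) → (-178/65, -46/65)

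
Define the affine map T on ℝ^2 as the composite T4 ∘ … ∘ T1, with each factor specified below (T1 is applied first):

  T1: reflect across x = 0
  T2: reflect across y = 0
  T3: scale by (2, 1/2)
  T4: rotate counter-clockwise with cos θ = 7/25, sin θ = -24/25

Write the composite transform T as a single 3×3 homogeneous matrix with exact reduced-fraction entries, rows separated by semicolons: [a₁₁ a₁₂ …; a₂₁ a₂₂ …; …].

T1 = [-1 0 0; 0 1 0; 0 0 1]
T2·T1 = [-1 0 0; 0 -1 0; 0 0 1]
T3·…·T1 = [-2 0 0; 0 -1/2 0; 0 0 1]
T4·…·T1 = [-14/25 -12/25 0; 48/25 -7/50 0; 0 0 1]

T = [-14/25 -12/25 0; 48/25 -7/50 0; 0 0 1]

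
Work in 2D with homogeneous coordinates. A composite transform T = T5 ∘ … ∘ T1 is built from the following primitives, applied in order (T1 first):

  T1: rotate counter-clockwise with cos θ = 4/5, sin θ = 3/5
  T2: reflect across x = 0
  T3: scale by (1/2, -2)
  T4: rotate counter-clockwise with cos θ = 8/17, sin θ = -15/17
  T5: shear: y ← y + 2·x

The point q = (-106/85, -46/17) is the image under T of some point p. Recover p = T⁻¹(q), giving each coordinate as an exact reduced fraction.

T1 = [4/5 -3/5 0; 3/5 4/5 0; 0 0 1]
T2·T1 = [-4/5 3/5 0; 3/5 4/5 0; 0 0 1]
T3·…·T1 = [-2/5 3/10 0; -6/5 -8/5 0; 0 0 1]
T4·…·T1 = [-106/85 -108/85 0; -18/85 -173/170 0; 0 0 1]
T5·…·T1 = [-106/85 -108/85 0; -46/17 -121/34 0; 0 0 1]
det M = 1; M⁻¹ = [-121/34 108/85 0; 46/17 -106/85 0; 0 0 1]
M⁻¹ · (-106/85, -46/17)ᵀ = (1, 0)ᵀ

p = (1, 0)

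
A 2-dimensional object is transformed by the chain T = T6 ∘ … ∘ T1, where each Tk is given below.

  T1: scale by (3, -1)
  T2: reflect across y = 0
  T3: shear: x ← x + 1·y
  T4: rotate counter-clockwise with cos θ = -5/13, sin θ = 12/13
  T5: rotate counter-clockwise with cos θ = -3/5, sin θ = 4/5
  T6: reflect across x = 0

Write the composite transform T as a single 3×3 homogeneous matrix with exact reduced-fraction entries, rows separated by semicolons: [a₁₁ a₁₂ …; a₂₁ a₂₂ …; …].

T1 = [3 0 0; 0 -1 0; 0 0 1]
T2·T1 = [3 0 0; 0 1 0; 0 0 1]
T3·…·T1 = [3 1 0; 0 1 0; 0 0 1]
T4·…·T1 = [-15/13 -17/13 0; 36/13 7/13 0; 0 0 1]
T5·…·T1 = [-99/65 23/65 0; -168/65 -89/65 0; 0 0 1]
T6·…·T1 = [99/65 -23/65 0; -168/65 -89/65 0; 0 0 1]

T = [99/65 -23/65 0; -168/65 -89/65 0; 0 0 1]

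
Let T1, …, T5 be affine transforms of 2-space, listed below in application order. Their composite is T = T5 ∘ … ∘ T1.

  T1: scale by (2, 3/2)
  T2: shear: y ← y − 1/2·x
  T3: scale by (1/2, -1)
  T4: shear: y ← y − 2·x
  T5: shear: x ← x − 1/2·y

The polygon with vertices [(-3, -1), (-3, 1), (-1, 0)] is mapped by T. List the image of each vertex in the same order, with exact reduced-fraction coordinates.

image vertices: (-21/4, 9/2), (-15/4, 3/2), (-3/2, 1)

T1 scale by (2, 3/2): (-3, -1) → (-6, -3/2); (-3, 1) → (-6, 3/2); (-1, 0) → (-2, 0)
T2 shear: y ← y − 1/2·x: (-6, -3/2) → (-6, 3/2); (-6, 3/2) → (-6, 9/2); (-2, 0) → (-2, 1)
T3 scale by (1/2, -1): (-6, 3/2) → (-3, -3/2); (-6, 9/2) → (-3, -9/2); (-2, 1) → (-1, -1)
T4 shear: y ← y − 2·x: (-3, -3/2) → (-3, 9/2); (-3, -9/2) → (-3, 3/2); (-1, -1) → (-1, 1)
T5 shear: x ← x − 1/2·y: (-3, 9/2) → (-21/4, 9/2); (-3, 3/2) → (-15/4, 3/2); (-1, 1) → (-3/2, 1)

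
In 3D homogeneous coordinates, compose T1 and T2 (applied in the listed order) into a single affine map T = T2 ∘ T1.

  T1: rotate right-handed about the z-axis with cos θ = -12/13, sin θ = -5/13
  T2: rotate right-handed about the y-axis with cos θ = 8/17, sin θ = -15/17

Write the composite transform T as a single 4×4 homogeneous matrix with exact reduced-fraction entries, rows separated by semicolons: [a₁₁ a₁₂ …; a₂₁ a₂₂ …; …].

T = [-96/221 40/221 -15/17 0; -5/13 -12/13 0 0; -180/221 75/221 8/17 0; 0 0 0 1]

T1 = [-12/13 5/13 0 0; -5/13 -12/13 0 0; 0 0 1 0; 0 0 0 1]
T2·T1 = [-96/221 40/221 -15/17 0; -5/13 -12/13 0 0; -180/221 75/221 8/17 0; 0 0 0 1]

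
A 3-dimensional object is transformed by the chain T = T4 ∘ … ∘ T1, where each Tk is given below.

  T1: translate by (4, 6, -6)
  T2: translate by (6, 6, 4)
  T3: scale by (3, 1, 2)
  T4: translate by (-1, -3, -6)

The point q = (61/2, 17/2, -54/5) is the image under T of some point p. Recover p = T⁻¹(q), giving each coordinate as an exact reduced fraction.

T1 = [1 0 0 4; 0 1 0 6; 0 0 1 -6; 0 0 0 1]
T2·T1 = [1 0 0 10; 0 1 0 12; 0 0 1 -2; 0 0 0 1]
T3·…·T1 = [3 0 0 30; 0 1 0 12; 0 0 2 -4; 0 0 0 1]
T4·…·T1 = [3 0 0 29; 0 1 0 9; 0 0 2 -10; 0 0 0 1]
det M = 6; M⁻¹ = [1/3 0 0 -29/3; 0 1 0 -9; 0 0 1/2 5; 0 0 0 1]
M⁻¹ · (61/2, 17/2, -54/5)ᵀ = (1/2, -1/2, -2/5)ᵀ

p = (1/2, -1/2, -2/5)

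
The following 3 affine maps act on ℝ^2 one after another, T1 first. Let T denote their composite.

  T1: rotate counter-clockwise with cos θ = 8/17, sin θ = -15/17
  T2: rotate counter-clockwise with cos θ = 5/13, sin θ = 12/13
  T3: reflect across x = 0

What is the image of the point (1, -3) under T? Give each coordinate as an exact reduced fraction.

T(p) = (-283/221, -639/221)

T1 rotate counter-clockwise with cos θ = 8/17, sin θ = -15/17: (1, -3) → (-37/17, -39/17)
T2 rotate counter-clockwise with cos θ = 5/13, sin θ = 12/13: (-37/17, -39/17) → (283/221, -639/221)
T3 reflect across x = 0: (283/221, -639/221) → (-283/221, -639/221)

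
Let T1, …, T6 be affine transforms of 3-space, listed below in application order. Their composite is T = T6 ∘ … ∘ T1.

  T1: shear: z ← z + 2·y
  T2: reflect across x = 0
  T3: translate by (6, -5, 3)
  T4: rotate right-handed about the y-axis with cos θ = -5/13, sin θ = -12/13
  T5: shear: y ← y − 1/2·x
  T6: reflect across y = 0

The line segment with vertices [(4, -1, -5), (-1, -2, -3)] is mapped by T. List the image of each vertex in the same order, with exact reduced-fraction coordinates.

image vertices: (38/13, 97/13, 44/13), (1, 15/2, 8)

T1 shear: z ← z + 2·y: (4, -1, -5) → (4, -1, -7); (-1, -2, -3) → (-1, -2, -7)
T2 reflect across x = 0: (4, -1, -7) → (-4, -1, -7); (-1, -2, -7) → (1, -2, -7)
T3 translate by (6, -5, 3): (-4, -1, -7) → (2, -6, -4); (1, -2, -7) → (7, -7, -4)
T4 rotate right-handed about the y-axis with cos θ = -5/13, sin θ = -12/13: (2, -6, -4) → (38/13, -6, 44/13); (7, -7, -4) → (1, -7, 8)
T5 shear: y ← y − 1/2·x: (38/13, -6, 44/13) → (38/13, -97/13, 44/13); (1, -7, 8) → (1, -15/2, 8)
T6 reflect across y = 0: (38/13, -97/13, 44/13) → (38/13, 97/13, 44/13); (1, -15/2, 8) → (1, 15/2, 8)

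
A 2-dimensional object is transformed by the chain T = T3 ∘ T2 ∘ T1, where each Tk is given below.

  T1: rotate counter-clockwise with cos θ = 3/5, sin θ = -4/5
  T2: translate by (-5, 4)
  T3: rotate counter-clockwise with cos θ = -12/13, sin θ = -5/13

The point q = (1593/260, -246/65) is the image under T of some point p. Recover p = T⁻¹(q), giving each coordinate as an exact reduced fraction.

p = (-1, 7/4)

T1 = [3/5 4/5 0; -4/5 3/5 0; 0 0 1]
T2·T1 = [3/5 4/5 -5; -4/5 3/5 4; 0 0 1]
T3·…·T1 = [-56/65 -33/65 80/13; 33/65 -56/65 -23/13; 0 0 1]
det M = 1; M⁻¹ = [-56/65 33/65 31/5; -33/65 -56/65 8/5; 0 0 1]
M⁻¹ · (1593/260, -246/65)ᵀ = (-1, 7/4)ᵀ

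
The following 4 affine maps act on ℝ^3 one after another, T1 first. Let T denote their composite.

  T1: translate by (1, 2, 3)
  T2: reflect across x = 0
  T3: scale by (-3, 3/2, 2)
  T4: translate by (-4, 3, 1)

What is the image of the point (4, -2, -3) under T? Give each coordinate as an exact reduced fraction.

T(p) = (11, 3, 1)

T1 translate by (1, 2, 3): (4, -2, -3) → (5, 0, 0)
T2 reflect across x = 0: (5, 0, 0) → (-5, 0, 0)
T3 scale by (-3, 3/2, 2): (-5, 0, 0) → (15, 0, 0)
T4 translate by (-4, 3, 1): (15, 0, 0) → (11, 3, 1)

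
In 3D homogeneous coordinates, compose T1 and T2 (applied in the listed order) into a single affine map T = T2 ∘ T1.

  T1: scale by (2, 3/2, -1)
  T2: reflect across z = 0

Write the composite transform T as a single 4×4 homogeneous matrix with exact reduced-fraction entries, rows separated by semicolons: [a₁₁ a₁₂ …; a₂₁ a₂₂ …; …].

T1 = [2 0 0 0; 0 3/2 0 0; 0 0 -1 0; 0 0 0 1]
T2·T1 = [2 0 0 0; 0 3/2 0 0; 0 0 1 0; 0 0 0 1]

T = [2 0 0 0; 0 3/2 0 0; 0 0 1 0; 0 0 0 1]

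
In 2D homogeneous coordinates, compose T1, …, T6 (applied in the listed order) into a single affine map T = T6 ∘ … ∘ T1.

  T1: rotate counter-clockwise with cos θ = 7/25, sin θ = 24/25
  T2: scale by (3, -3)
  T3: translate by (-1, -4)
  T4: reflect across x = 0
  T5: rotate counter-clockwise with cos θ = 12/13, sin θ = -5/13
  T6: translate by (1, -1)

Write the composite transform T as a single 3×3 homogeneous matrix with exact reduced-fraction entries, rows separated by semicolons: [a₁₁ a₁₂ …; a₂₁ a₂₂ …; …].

T1 = [7/25 -24/25 0; 24/25 7/25 0; 0 0 1]
T2·T1 = [21/25 -72/25 0; -72/25 -21/25 0; 0 0 1]
T3·…·T1 = [21/25 -72/25 -1; -72/25 -21/25 -4; 0 0 1]
T4·…·T1 = [-21/25 72/25 1; -72/25 -21/25 -4; 0 0 1]
T5·…·T1 = [-612/325 759/325 -8/13; -759/325 -612/325 -53/13; 0 0 1]
T6·…·T1 = [-612/325 759/325 5/13; -759/325 -612/325 -66/13; 0 0 1]

T = [-612/325 759/325 5/13; -759/325 -612/325 -66/13; 0 0 1]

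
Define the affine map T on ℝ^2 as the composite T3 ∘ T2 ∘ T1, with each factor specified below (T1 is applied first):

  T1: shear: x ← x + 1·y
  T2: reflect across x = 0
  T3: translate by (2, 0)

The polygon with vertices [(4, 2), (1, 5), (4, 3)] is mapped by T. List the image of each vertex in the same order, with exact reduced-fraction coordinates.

T1 shear: x ← x + 1·y: (4, 2) → (6, 2); (1, 5) → (6, 5); (4, 3) → (7, 3)
T2 reflect across x = 0: (6, 2) → (-6, 2); (6, 5) → (-6, 5); (7, 3) → (-7, 3)
T3 translate by (2, 0): (-6, 2) → (-4, 2); (-6, 5) → (-4, 5); (-7, 3) → (-5, 3)

image vertices: (-4, 2), (-4, 5), (-5, 3)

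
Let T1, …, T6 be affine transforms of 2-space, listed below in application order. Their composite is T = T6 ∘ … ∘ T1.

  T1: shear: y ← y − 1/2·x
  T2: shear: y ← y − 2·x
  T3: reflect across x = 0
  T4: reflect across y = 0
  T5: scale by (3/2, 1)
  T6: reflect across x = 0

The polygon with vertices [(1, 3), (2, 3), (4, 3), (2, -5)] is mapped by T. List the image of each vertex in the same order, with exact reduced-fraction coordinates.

T1 shear: y ← y − 1/2·x: (1, 3) → (1, 5/2); (2, 3) → (2, 2); (4, 3) → (4, 1); (2, -5) → (2, -6)
T2 shear: y ← y − 2·x: (1, 5/2) → (1, 1/2); (2, 2) → (2, -2); (4, 1) → (4, -7); (2, -6) → (2, -10)
T3 reflect across x = 0: (1, 1/2) → (-1, 1/2); (2, -2) → (-2, -2); (4, -7) → (-4, -7); (2, -10) → (-2, -10)
T4 reflect across y = 0: (-1, 1/2) → (-1, -1/2); (-2, -2) → (-2, 2); (-4, -7) → (-4, 7); (-2, -10) → (-2, 10)
T5 scale by (3/2, 1): (-1, -1/2) → (-3/2, -1/2); (-2, 2) → (-3, 2); (-4, 7) → (-6, 7); (-2, 10) → (-3, 10)
T6 reflect across x = 0: (-3/2, -1/2) → (3/2, -1/2); (-3, 2) → (3, 2); (-6, 7) → (6, 7); (-3, 10) → (3, 10)

image vertices: (3/2, -1/2), (3, 2), (6, 7), (3, 10)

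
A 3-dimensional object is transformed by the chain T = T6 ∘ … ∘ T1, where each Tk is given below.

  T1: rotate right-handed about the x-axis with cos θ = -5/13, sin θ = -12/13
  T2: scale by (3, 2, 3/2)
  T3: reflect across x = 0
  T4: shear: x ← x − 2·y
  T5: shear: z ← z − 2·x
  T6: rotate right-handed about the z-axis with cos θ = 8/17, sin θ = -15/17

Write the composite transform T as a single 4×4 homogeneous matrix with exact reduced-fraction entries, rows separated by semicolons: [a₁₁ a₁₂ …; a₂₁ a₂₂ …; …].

T = [-24/17 10/221 -24/221 0; 45/17 -380/221 912/221 0; 6 -58/13 177/26 0; 0 0 0 1]

T1 = [1 0 0 0; 0 -5/13 12/13 0; 0 -12/13 -5/13 0; 0 0 0 1]
T2·T1 = [3 0 0 0; 0 -10/13 24/13 0; 0 -18/13 -15/26 0; 0 0 0 1]
T3·…·T1 = [-3 0 0 0; 0 -10/13 24/13 0; 0 -18/13 -15/26 0; 0 0 0 1]
T4·…·T1 = [-3 20/13 -48/13 0; 0 -10/13 24/13 0; 0 -18/13 -15/26 0; 0 0 0 1]
T5·…·T1 = [-3 20/13 -48/13 0; 0 -10/13 24/13 0; 6 -58/13 177/26 0; 0 0 0 1]
T6·…·T1 = [-24/17 10/221 -24/221 0; 45/17 -380/221 912/221 0; 6 -58/13 177/26 0; 0 0 0 1]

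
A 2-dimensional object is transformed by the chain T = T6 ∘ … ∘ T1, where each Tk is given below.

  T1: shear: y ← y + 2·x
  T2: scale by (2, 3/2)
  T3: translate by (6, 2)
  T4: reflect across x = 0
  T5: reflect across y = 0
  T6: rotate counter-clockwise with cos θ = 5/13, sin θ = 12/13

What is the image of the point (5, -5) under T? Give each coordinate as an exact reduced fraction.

T1 shear: y ← y + 2·x: (5, -5) → (5, 5)
T2 scale by (2, 3/2): (5, 5) → (10, 15/2)
T3 translate by (6, 2): (10, 15/2) → (16, 19/2)
T4 reflect across x = 0: (16, 19/2) → (-16, 19/2)
T5 reflect across y = 0: (-16, 19/2) → (-16, -19/2)
T6 rotate counter-clockwise with cos θ = 5/13, sin θ = 12/13: (-16, -19/2) → (34/13, -479/26)

T(p) = (34/13, -479/26)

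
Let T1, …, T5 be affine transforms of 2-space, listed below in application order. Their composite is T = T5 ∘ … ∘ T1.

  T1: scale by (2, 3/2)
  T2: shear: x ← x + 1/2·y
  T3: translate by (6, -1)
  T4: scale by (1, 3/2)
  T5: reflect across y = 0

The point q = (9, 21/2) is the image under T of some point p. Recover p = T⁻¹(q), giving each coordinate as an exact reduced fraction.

p = (3, -4)

T1 = [2 0 0; 0 3/2 0; 0 0 1]
T2·T1 = [2 3/4 0; 0 3/2 0; 0 0 1]
T3·…·T1 = [2 3/4 6; 0 3/2 -1; 0 0 1]
T4·…·T1 = [2 3/4 6; 0 9/4 -3/2; 0 0 1]
T5·…·T1 = [2 3/4 6; 0 -9/4 3/2; 0 0 1]
det M = -9/2; M⁻¹ = [1/2 1/6 -13/4; 0 -4/9 2/3; 0 0 1]
M⁻¹ · (9, 21/2)ᵀ = (3, -4)ᵀ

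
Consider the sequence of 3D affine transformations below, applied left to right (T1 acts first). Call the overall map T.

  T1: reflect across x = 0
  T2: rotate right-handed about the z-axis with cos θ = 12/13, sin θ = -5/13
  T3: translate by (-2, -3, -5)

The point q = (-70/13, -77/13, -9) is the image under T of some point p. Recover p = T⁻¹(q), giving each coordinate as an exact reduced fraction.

T1 = [-1 0 0 0; 0 1 0 0; 0 0 1 0; 0 0 0 1]
T2·T1 = [-12/13 5/13 0 0; 5/13 12/13 0 0; 0 0 1 0; 0 0 0 1]
T3·…·T1 = [-12/13 5/13 0 -2; 5/13 12/13 0 -3; 0 0 1 -5; 0 0 0 1]
det M = -1; M⁻¹ = [-12/13 5/13 0 -9/13; 5/13 12/13 0 46/13; 0 0 1 5; 0 0 0 1]
M⁻¹ · (-70/13, -77/13, -9)ᵀ = (2, -4, -4)ᵀ

p = (2, -4, -4)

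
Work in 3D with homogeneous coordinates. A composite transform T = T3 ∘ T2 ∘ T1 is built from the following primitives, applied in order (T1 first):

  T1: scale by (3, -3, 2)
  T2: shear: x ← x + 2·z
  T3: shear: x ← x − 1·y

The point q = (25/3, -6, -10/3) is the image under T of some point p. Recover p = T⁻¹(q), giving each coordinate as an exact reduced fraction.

T1 = [3 0 0 0; 0 -3 0 0; 0 0 2 0; 0 0 0 1]
T2·T1 = [3 0 4 0; 0 -3 0 0; 0 0 2 0; 0 0 0 1]
T3·…·T1 = [3 3 4 0; 0 -3 0 0; 0 0 2 0; 0 0 0 1]
det M = -18; M⁻¹ = [1/3 1/3 -2/3 0; 0 -1/3 0 0; 0 0 1/2 0; 0 0 0 1]
M⁻¹ · (25/3, -6, -10/3)ᵀ = (3, 2, -5/3)ᵀ

p = (3, 2, -5/3)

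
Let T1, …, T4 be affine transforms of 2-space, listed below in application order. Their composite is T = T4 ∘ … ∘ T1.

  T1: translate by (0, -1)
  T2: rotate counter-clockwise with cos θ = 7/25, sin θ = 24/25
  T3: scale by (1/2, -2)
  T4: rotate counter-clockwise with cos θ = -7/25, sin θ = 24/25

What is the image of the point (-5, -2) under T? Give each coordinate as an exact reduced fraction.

T(p) = (-2759/250, -306/125)

T1 translate by (0, -1): (-5, -2) → (-5, -3)
T2 rotate counter-clockwise with cos θ = 7/25, sin θ = 24/25: (-5, -3) → (37/25, -141/25)
T3 scale by (1/2, -2): (37/25, -141/25) → (37/50, 282/25)
T4 rotate counter-clockwise with cos θ = -7/25, sin θ = 24/25: (37/50, 282/25) → (-2759/250, -306/125)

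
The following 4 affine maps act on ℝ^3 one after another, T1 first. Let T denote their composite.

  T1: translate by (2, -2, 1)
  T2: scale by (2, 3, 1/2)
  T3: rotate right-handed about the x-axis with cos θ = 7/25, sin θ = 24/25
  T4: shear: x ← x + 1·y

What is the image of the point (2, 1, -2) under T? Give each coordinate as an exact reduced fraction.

T1 translate by (2, -2, 1): (2, 1, -2) → (4, -1, -1)
T2 scale by (2, 3, 1/2): (4, -1, -1) → (8, -3, -1/2)
T3 rotate right-handed about the x-axis with cos θ = 7/25, sin θ = 24/25: (8, -3, -1/2) → (8, -9/25, -151/50)
T4 shear: x ← x + 1·y: (8, -9/25, -151/50) → (191/25, -9/25, -151/50)

T(p) = (191/25, -9/25, -151/50)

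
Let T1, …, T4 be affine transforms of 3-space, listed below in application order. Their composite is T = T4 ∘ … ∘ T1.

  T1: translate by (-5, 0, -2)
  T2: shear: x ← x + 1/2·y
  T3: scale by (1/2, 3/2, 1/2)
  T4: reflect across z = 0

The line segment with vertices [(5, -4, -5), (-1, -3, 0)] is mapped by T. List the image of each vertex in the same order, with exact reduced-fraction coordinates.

image vertices: (-1, -6, 7/2), (-15/4, -9/2, 1)

T1 translate by (-5, 0, -2): (5, -4, -5) → (0, -4, -7); (-1, -3, 0) → (-6, -3, -2)
T2 shear: x ← x + 1/2·y: (0, -4, -7) → (-2, -4, -7); (-6, -3, -2) → (-15/2, -3, -2)
T3 scale by (1/2, 3/2, 1/2): (-2, -4, -7) → (-1, -6, -7/2); (-15/2, -3, -2) → (-15/4, -9/2, -1)
T4 reflect across z = 0: (-1, -6, -7/2) → (-1, -6, 7/2); (-15/4, -9/2, -1) → (-15/4, -9/2, 1)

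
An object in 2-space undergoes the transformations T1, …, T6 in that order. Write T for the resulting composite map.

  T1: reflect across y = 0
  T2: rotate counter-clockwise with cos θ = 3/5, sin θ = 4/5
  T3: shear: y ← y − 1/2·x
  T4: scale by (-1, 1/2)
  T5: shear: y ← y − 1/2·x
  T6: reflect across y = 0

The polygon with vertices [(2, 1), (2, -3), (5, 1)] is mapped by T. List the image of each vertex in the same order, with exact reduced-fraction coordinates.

image vertices: (-2, -1), (6/5, -7/5), (-19/5, -53/20)

T1 reflect across y = 0: (2, 1) → (2, -1); (2, -3) → (2, 3); (5, 1) → (5, -1)
T2 rotate counter-clockwise with cos θ = 3/5, sin θ = 4/5: (2, -1) → (2, 1); (2, 3) → (-6/5, 17/5); (5, -1) → (19/5, 17/5)
T3 shear: y ← y − 1/2·x: (2, 1) → (2, 0); (-6/5, 17/5) → (-6/5, 4); (19/5, 17/5) → (19/5, 3/2)
T4 scale by (-1, 1/2): (2, 0) → (-2, 0); (-6/5, 4) → (6/5, 2); (19/5, 3/2) → (-19/5, 3/4)
T5 shear: y ← y − 1/2·x: (-2, 0) → (-2, 1); (6/5, 2) → (6/5, 7/5); (-19/5, 3/4) → (-19/5, 53/20)
T6 reflect across y = 0: (-2, 1) → (-2, -1); (6/5, 7/5) → (6/5, -7/5); (-19/5, 53/20) → (-19/5, -53/20)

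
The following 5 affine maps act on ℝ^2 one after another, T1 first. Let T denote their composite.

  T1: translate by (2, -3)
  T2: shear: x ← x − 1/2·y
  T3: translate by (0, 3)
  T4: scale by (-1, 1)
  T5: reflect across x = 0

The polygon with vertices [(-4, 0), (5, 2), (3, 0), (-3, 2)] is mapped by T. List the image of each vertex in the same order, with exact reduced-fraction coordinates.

T1 translate by (2, -3): (-4, 0) → (-2, -3); (5, 2) → (7, -1); (3, 0) → (5, -3); (-3, 2) → (-1, -1)
T2 shear: x ← x − 1/2·y: (-2, -3) → (-1/2, -3); (7, -1) → (15/2, -1); (5, -3) → (13/2, -3); (-1, -1) → (-1/2, -1)
T3 translate by (0, 3): (-1/2, -3) → (-1/2, 0); (15/2, -1) → (15/2, 2); (13/2, -3) → (13/2, 0); (-1/2, -1) → (-1/2, 2)
T4 scale by (-1, 1): (-1/2, 0) → (1/2, 0); (15/2, 2) → (-15/2, 2); (13/2, 0) → (-13/2, 0); (-1/2, 2) → (1/2, 2)
T5 reflect across x = 0: (1/2, 0) → (-1/2, 0); (-15/2, 2) → (15/2, 2); (-13/2, 0) → (13/2, 0); (1/2, 2) → (-1/2, 2)

image vertices: (-1/2, 0), (15/2, 2), (13/2, 0), (-1/2, 2)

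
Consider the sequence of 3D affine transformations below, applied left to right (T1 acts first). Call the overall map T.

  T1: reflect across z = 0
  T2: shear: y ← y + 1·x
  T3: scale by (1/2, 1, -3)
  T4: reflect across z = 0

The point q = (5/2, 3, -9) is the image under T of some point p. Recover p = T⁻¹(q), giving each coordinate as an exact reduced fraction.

T1 = [1 0 0 0; 0 1 0 0; 0 0 -1 0; 0 0 0 1]
T2·T1 = [1 0 0 0; 1 1 0 0; 0 0 -1 0; 0 0 0 1]
T3·…·T1 = [1/2 0 0 0; 1 1 0 0; 0 0 3 0; 0 0 0 1]
T4·…·T1 = [1/2 0 0 0; 1 1 0 0; 0 0 -3 0; 0 0 0 1]
det M = -3/2; M⁻¹ = [2 0 0 0; -2 1 0 0; 0 0 -1/3 0; 0 0 0 1]
M⁻¹ · (5/2, 3, -9)ᵀ = (5, -2, 3)ᵀ

p = (5, -2, 3)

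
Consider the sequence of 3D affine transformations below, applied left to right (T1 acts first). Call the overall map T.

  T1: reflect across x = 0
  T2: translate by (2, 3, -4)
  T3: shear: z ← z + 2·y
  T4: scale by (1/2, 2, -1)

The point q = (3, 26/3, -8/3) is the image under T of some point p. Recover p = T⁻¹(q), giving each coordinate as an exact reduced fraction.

T1 = [-1 0 0 0; 0 1 0 0; 0 0 1 0; 0 0 0 1]
T2·T1 = [-1 0 0 2; 0 1 0 3; 0 0 1 -4; 0 0 0 1]
T3·…·T1 = [-1 0 0 2; 0 1 0 3; 0 2 1 2; 0 0 0 1]
T4·…·T1 = [-1/2 0 0 1; 0 2 0 6; 0 -2 -1 -2; 0 0 0 1]
det M = 1; M⁻¹ = [-2 0 0 2; 0 1/2 0 -3; 0 -1 -1 4; 0 0 0 1]
M⁻¹ · (3, 26/3, -8/3)ᵀ = (-4, 4/3, -2)ᵀ

p = (-4, 4/3, -2)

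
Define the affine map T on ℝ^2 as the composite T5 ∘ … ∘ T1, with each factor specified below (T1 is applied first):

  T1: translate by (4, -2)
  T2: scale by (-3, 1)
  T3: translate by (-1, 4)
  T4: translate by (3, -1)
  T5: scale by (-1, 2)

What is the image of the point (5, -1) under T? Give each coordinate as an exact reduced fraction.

T(p) = (25, 0)

T1 translate by (4, -2): (5, -1) → (9, -3)
T2 scale by (-3, 1): (9, -3) → (-27, -3)
T3 translate by (-1, 4): (-27, -3) → (-28, 1)
T4 translate by (3, -1): (-28, 1) → (-25, 0)
T5 scale by (-1, 2): (-25, 0) → (25, 0)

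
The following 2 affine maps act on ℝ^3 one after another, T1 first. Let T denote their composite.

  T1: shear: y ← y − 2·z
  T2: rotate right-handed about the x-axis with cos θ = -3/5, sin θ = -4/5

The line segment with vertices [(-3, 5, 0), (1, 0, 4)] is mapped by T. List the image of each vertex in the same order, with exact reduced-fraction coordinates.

image vertices: (-3, -3, -4), (1, 8, 4)

T1 shear: y ← y − 2·z: (-3, 5, 0) → (-3, 5, 0); (1, 0, 4) → (1, -8, 4)
T2 rotate right-handed about the x-axis with cos θ = -3/5, sin θ = -4/5: (-3, 5, 0) → (-3, -3, -4); (1, -8, 4) → (1, 8, 4)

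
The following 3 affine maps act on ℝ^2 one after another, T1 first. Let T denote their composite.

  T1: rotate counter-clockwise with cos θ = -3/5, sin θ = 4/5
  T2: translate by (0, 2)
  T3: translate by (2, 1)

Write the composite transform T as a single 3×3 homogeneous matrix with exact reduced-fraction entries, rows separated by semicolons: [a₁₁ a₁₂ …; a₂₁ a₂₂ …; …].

T = [-3/5 -4/5 2; 4/5 -3/5 3; 0 0 1]

T1 = [-3/5 -4/5 0; 4/5 -3/5 0; 0 0 1]
T2·T1 = [-3/5 -4/5 0; 4/5 -3/5 2; 0 0 1]
T3·…·T1 = [-3/5 -4/5 2; 4/5 -3/5 3; 0 0 1]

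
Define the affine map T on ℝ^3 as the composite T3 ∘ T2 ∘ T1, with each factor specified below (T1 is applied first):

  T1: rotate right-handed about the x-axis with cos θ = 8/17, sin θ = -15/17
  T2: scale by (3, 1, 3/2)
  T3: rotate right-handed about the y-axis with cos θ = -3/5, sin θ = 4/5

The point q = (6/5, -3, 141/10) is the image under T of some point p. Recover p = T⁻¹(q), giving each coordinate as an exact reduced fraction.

T1 = [1 0 0 0; 0 8/17 15/17 0; 0 -15/17 8/17 0; 0 0 0 1]
T2·T1 = [3 0 0 0; 0 8/17 15/17 0; 0 -45/34 12/17 0; 0 0 0 1]
T3·…·T1 = [-9/5 -18/17 48/85 0; 0 8/17 15/17 0; -12/5 27/34 -36/85 0; 0 0 0 1]
det M = 9/2; M⁻¹ = [-1/5 0 -4/15 0; -8/17 8/17 6/17 0; 64/255 15/17 -16/85 0; 0 0 0 1]
M⁻¹ · (6/5, -3, 141/10)ᵀ = (-4, 3, -5)ᵀ

p = (-4, 3, -5)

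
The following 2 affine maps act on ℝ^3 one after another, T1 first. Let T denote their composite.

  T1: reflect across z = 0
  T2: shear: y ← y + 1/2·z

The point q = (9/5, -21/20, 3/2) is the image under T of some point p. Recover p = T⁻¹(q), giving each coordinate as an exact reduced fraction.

p = (9/5, -9/5, -3/2)

T1 = [1 0 0 0; 0 1 0 0; 0 0 -1 0; 0 0 0 1]
T2·T1 = [1 0 0 0; 0 1 -1/2 0; 0 0 -1 0; 0 0 0 1]
det M = -1; M⁻¹ = [1 0 0 0; 0 1 -1/2 0; 0 0 -1 0; 0 0 0 1]
M⁻¹ · (9/5, -21/20, 3/2)ᵀ = (9/5, -9/5, -3/2)ᵀ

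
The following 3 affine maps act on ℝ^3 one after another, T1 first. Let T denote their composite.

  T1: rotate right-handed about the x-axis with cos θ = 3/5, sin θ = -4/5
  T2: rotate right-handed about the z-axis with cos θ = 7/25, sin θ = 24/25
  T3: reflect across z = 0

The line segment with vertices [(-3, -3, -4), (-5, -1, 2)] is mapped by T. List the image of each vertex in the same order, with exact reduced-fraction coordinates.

image vertices: (99/25, -107/25, 0), (-59/25, -113/25, -2)

T1 rotate right-handed about the x-axis with cos θ = 3/5, sin θ = -4/5: (-3, -3, -4) → (-3, -5, 0); (-5, -1, 2) → (-5, 1, 2)
T2 rotate right-handed about the z-axis with cos θ = 7/25, sin θ = 24/25: (-3, -5, 0) → (99/25, -107/25, 0); (-5, 1, 2) → (-59/25, -113/25, 2)
T3 reflect across z = 0: (99/25, -107/25, 0) → (99/25, -107/25, 0); (-59/25, -113/25, 2) → (-59/25, -113/25, -2)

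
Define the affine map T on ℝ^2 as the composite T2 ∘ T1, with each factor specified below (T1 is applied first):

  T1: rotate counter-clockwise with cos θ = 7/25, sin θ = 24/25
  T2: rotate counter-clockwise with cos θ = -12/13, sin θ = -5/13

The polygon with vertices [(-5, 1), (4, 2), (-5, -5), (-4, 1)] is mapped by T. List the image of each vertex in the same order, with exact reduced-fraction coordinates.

T1 rotate counter-clockwise with cos θ = 7/25, sin θ = 24/25: (-5, 1) → (-59/25, -113/25); (4, 2) → (-4/5, 22/5); (-5, -5) → (17/5, -31/5); (-4, 1) → (-52/25, -89/25)
T2 rotate counter-clockwise with cos θ = -12/13, sin θ = -5/13: (-59/25, -113/25) → (11/25, 127/25); (-4/5, 22/5) → (158/65, -244/65); (17/5, -31/5) → (-359/65, 287/65); (-52/25, -89/25) → (179/325, 1328/325)

image vertices: (11/25, 127/25), (158/65, -244/65), (-359/65, 287/65), (179/325, 1328/325)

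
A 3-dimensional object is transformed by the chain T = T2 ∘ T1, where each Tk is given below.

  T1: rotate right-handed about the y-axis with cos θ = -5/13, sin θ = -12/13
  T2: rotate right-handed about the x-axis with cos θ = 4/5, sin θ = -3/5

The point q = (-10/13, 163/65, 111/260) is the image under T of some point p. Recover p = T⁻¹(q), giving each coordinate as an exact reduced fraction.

p = (2, 7/4, 0)

T1 = [-5/13 0 -12/13 0; 0 1 0 0; 12/13 0 -5/13 0; 0 0 0 1]
T2·T1 = [-5/13 0 -12/13 0; 36/65 4/5 -3/13 0; 48/65 -3/5 -4/13 0; 0 0 0 1]
det M = 1; M⁻¹ = [-5/13 36/65 48/65 0; 0 4/5 -3/5 0; -12/13 -3/13 -4/13 0; 0 0 0 1]
M⁻¹ · (-10/13, 163/65, 111/260)ᵀ = (2, 7/4, 0)ᵀ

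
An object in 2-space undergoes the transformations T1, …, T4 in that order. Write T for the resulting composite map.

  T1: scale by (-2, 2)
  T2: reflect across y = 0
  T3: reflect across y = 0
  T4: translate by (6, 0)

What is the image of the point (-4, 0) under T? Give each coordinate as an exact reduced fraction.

T(p) = (14, 0)

T1 scale by (-2, 2): (-4, 0) → (8, 0)
T2 reflect across y = 0: (8, 0) → (8, 0)
T3 reflect across y = 0: (8, 0) → (8, 0)
T4 translate by (6, 0): (8, 0) → (14, 0)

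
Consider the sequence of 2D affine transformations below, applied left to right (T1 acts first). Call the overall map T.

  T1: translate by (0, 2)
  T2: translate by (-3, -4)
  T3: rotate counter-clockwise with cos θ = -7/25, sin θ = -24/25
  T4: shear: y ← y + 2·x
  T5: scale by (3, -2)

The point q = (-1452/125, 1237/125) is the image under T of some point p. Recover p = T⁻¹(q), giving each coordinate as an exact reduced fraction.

p = (7/5, -5/2)

T1 = [1 0 0; 0 1 2; 0 0 1]
T2·T1 = [1 0 -3; 0 1 -2; 0 0 1]
T3·…·T1 = [-7/25 24/25 -27/25; -24/25 -7/25 86/25; 0 0 1]
T4·…·T1 = [-7/25 24/25 -27/25; -38/25 41/25 32/25; 0 0 1]
T5·…·T1 = [-21/25 72/25 -81/25; 76/25 -82/25 -64/25; 0 0 1]
det M = -6; M⁻¹ = [41/75 12/25 3; 38/75 7/50 2; 0 0 1]
M⁻¹ · (-1452/125, 1237/125)ᵀ = (7/5, -5/2)ᵀ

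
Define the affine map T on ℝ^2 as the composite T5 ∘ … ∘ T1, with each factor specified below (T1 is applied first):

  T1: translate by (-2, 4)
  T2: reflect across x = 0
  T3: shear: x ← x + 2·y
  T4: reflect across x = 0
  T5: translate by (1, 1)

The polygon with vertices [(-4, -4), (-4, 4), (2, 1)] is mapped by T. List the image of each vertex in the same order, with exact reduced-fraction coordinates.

image vertices: (-5, 1), (-21, 9), (-9, 6)

T1 translate by (-2, 4): (-4, -4) → (-6, 0); (-4, 4) → (-6, 8); (2, 1) → (0, 5)
T2 reflect across x = 0: (-6, 0) → (6, 0); (-6, 8) → (6, 8); (0, 5) → (0, 5)
T3 shear: x ← x + 2·y: (6, 0) → (6, 0); (6, 8) → (22, 8); (0, 5) → (10, 5)
T4 reflect across x = 0: (6, 0) → (-6, 0); (22, 8) → (-22, 8); (10, 5) → (-10, 5)
T5 translate by (1, 1): (-6, 0) → (-5, 1); (-22, 8) → (-21, 9); (-10, 5) → (-9, 6)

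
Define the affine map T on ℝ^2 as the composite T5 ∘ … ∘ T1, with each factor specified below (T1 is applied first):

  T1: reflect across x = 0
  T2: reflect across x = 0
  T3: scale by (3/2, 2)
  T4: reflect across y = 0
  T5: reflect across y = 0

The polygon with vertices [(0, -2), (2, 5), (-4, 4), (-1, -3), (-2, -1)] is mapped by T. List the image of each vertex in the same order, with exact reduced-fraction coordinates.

T1 reflect across x = 0: (0, -2) → (0, -2); (2, 5) → (-2, 5); (-4, 4) → (4, 4); (-1, -3) → (1, -3); (-2, -1) → (2, -1)
T2 reflect across x = 0: (0, -2) → (0, -2); (-2, 5) → (2, 5); (4, 4) → (-4, 4); (1, -3) → (-1, -3); (2, -1) → (-2, -1)
T3 scale by (3/2, 2): (0, -2) → (0, -4); (2, 5) → (3, 10); (-4, 4) → (-6, 8); (-1, -3) → (-3/2, -6); (-2, -1) → (-3, -2)
T4 reflect across y = 0: (0, -4) → (0, 4); (3, 10) → (3, -10); (-6, 8) → (-6, -8); (-3/2, -6) → (-3/2, 6); (-3, -2) → (-3, 2)
T5 reflect across y = 0: (0, 4) → (0, -4); (3, -10) → (3, 10); (-6, -8) → (-6, 8); (-3/2, 6) → (-3/2, -6); (-3, 2) → (-3, -2)

image vertices: (0, -4), (3, 10), (-6, 8), (-3/2, -6), (-3, -2)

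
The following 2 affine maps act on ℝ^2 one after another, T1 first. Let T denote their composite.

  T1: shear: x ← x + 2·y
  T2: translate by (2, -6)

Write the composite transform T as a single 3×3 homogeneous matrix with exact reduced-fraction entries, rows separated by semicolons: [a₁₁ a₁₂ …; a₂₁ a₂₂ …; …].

T1 = [1 2 0; 0 1 0; 0 0 1]
T2·T1 = [1 2 2; 0 1 -6; 0 0 1]

T = [1 2 2; 0 1 -6; 0 0 1]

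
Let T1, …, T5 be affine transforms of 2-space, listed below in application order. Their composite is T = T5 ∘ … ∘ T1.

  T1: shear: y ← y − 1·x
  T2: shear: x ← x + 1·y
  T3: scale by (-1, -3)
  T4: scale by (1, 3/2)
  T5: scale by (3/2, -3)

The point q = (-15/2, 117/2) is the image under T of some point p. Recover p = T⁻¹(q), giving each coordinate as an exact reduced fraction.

p = (2/3, 5)

T1 = [1 0 0; -1 1 0; 0 0 1]
T2·T1 = [0 1 0; -1 1 0; 0 0 1]
T3·…·T1 = [0 -1 0; 3 -3 0; 0 0 1]
T4·…·T1 = [0 -1 0; 9/2 -9/2 0; 0 0 1]
T5·…·T1 = [0 -3/2 0; -27/2 27/2 0; 0 0 1]
det M = -81/4; M⁻¹ = [-2/3 -2/27 0; -2/3 0 0; 0 0 1]
M⁻¹ · (-15/2, 117/2)ᵀ = (2/3, 5)ᵀ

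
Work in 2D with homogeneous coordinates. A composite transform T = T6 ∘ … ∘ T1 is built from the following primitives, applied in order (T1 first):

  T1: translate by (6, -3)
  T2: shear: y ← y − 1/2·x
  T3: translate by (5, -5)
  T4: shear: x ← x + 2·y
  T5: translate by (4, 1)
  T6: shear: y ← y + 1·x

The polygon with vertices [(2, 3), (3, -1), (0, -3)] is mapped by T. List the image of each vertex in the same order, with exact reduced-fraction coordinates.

T1 translate by (6, -3): (2, 3) → (8, 0); (3, -1) → (9, -4); (0, -3) → (6, -6)
T2 shear: y ← y − 1/2·x: (8, 0) → (8, -4); (9, -4) → (9, -17/2); (6, -6) → (6, -9)
T3 translate by (5, -5): (8, -4) → (13, -9); (9, -17/2) → (14, -27/2); (6, -9) → (11, -14)
T4 shear: x ← x + 2·y: (13, -9) → (-5, -9); (14, -27/2) → (-13, -27/2); (11, -14) → (-17, -14)
T5 translate by (4, 1): (-5, -9) → (-1, -8); (-13, -27/2) → (-9, -25/2); (-17, -14) → (-13, -13)
T6 shear: y ← y + 1·x: (-1, -8) → (-1, -9); (-9, -25/2) → (-9, -43/2); (-13, -13) → (-13, -26)

image vertices: (-1, -9), (-9, -43/2), (-13, -26)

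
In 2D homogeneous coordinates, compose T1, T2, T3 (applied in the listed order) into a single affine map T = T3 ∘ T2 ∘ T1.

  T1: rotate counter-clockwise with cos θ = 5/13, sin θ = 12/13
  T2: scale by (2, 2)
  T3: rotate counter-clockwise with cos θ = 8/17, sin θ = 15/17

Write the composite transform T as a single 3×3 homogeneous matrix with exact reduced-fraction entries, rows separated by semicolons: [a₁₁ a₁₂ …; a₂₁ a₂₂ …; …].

T = [-280/221 -342/221 0; 342/221 -280/221 0; 0 0 1]

T1 = [5/13 -12/13 0; 12/13 5/13 0; 0 0 1]
T2·T1 = [10/13 -24/13 0; 24/13 10/13 0; 0 0 1]
T3·…·T1 = [-280/221 -342/221 0; 342/221 -280/221 0; 0 0 1]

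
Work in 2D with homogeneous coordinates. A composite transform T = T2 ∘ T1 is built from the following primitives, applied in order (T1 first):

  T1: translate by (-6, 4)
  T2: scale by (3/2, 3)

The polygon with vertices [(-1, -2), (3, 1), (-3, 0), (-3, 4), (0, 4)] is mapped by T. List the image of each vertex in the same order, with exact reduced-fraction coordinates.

T1 translate by (-6, 4): (-1, -2) → (-7, 2); (3, 1) → (-3, 5); (-3, 0) → (-9, 4); (-3, 4) → (-9, 8); (0, 4) → (-6, 8)
T2 scale by (3/2, 3): (-7, 2) → (-21/2, 6); (-3, 5) → (-9/2, 15); (-9, 4) → (-27/2, 12); (-9, 8) → (-27/2, 24); (-6, 8) → (-9, 24)

image vertices: (-21/2, 6), (-9/2, 15), (-27/2, 12), (-27/2, 24), (-9, 24)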